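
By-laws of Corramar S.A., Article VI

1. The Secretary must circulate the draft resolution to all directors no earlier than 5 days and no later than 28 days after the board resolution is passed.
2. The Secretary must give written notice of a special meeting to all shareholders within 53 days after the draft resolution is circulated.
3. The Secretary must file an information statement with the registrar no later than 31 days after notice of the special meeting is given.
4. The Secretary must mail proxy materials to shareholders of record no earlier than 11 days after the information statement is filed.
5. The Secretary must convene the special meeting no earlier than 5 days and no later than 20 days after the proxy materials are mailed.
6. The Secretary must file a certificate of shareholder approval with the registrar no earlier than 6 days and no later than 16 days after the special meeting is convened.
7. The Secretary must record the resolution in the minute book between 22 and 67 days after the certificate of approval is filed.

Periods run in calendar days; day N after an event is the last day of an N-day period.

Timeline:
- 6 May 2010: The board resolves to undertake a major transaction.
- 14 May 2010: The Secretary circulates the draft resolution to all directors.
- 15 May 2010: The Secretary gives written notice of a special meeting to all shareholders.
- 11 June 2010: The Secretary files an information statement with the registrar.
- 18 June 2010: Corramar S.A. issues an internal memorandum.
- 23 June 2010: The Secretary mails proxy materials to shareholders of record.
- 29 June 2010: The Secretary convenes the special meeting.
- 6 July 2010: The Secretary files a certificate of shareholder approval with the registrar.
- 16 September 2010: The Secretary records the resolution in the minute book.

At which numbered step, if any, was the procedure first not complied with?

Step 7

Step 1 — 5 and 28 days from 6 May 2010 (when the board resolution is passed) are 11 May 2010 and 3 June 2010 respectively; done 14 May 2010 — within the window.
Step 2 — counting 53 days from 14 May 2010 (when the draft resolution is circulated) gives a deadline of 6 July 2010; done 15 May 2010 — timely.
Step 3 — counting 31 days from 15 May 2010 (when notice of the special meeting is given) gives a deadline of 15 June 2010; done 11 June 2010 — timely.
Step 4 — must wait 11 days from 11 June 2010 (when the information statement is filed), so not before 22 June 2010; 23 June 2010 is on or after that date.
Step 5 — 5 and 20 days from 23 June 2010 (when the proxy materials are mailed) are 28 June 2010 and 13 July 2010 respectively; done 29 June 2010, which is between those dates.
Step 6 — 6 and 16 days from 29 June 2010 (when the special meeting is convened) are 5 July 2010 and 15 July 2010 respectively; done 6 July 2010 — within the window.
Step 7 — 22 and 67 days from 6 July 2010 (when the certificate of approval is filed) are 28 July 2010 and 11 September 2010 respectively; 16 September 2010 is 5 days past the end of the window.
The procedure was therefore not followed at step 7.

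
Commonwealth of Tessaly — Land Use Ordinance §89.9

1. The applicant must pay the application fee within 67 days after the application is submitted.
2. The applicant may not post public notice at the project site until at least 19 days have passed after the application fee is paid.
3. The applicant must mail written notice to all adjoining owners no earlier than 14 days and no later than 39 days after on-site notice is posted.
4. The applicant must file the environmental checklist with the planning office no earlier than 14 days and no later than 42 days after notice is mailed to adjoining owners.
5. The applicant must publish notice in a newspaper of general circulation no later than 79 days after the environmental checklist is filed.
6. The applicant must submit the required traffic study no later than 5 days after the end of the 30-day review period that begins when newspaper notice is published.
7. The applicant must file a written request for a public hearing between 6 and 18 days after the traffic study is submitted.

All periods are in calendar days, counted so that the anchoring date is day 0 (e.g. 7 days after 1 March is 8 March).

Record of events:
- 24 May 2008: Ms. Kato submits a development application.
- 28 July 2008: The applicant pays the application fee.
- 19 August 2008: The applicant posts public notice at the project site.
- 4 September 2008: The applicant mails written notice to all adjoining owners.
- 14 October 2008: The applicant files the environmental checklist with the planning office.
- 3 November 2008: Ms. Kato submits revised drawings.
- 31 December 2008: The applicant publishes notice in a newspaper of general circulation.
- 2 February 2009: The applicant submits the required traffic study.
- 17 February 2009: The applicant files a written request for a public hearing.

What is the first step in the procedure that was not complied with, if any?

None — every step was satisfied

Step 1 — counting 67 days from 24 May 2008 (when the application is submitted) gives a deadline of 30 July 2008; completed 28 July 2008, before the deadline.
Step 2 — must wait 19 days from 28 July 2008 (when the application fee is paid), so not before 16 August 2008; 19 August 2008 is on or after that date.
Step 3 — 14 and 39 days from 19 August 2008 (when on-site notice is posted) are 2 September 2008 and 27 September 2008 respectively; 4 September 2008 falls inside that range.
Step 4 — 14 and 42 days from 4 September 2008 (when notice is mailed to adjoining owners) are 18 September 2008 and 16 October 2008 respectively; done 14 October 2008, which is between those dates.
Step 5 — counting 79 days from 14 October 2008 (when the environmental checklist is filed) gives a deadline of 1 January 2009; done 31 December 2008 — timely.
Step 6 — counting 5 days from 30 January 2009 (end of the 30-day review period, which began when newspaper notice is published on 31 December 2008) gives a deadline of 4 February 2009; 2 February 2009 is within that limit.
Step 7 — 6 and 18 days from 2 February 2009 (when the traffic study is submitted) are 8 February 2009 and 20 February 2009 respectively; 17 February 2009 falls inside that range.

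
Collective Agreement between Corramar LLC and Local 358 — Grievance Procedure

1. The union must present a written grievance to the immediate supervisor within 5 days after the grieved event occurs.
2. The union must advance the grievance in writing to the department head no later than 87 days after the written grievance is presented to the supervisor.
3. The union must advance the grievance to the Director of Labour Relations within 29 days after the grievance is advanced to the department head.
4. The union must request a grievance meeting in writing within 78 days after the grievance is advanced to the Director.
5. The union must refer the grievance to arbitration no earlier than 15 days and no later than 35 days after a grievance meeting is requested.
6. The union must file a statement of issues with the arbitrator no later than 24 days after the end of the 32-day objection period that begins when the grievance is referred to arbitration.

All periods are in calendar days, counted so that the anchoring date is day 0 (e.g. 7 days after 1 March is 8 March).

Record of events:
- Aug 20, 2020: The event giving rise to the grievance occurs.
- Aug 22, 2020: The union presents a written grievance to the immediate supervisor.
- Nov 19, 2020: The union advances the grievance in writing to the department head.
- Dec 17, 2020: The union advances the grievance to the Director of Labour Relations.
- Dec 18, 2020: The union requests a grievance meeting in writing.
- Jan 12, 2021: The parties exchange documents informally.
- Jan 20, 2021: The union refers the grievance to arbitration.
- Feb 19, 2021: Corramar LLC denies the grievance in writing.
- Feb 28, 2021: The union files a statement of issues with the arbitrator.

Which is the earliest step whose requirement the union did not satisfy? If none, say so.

Step 2

(1) due by Aug 20, 2020 + 5 days = Aug 25, 2020; Aug 22, 2020 is within that limit.
(2) due by Aug 22, 2020 + 87 days = Nov 17, 2020; Nov 19, 2020 misses that deadline by 2 days.
No need to go further; step 2 was not satisfied.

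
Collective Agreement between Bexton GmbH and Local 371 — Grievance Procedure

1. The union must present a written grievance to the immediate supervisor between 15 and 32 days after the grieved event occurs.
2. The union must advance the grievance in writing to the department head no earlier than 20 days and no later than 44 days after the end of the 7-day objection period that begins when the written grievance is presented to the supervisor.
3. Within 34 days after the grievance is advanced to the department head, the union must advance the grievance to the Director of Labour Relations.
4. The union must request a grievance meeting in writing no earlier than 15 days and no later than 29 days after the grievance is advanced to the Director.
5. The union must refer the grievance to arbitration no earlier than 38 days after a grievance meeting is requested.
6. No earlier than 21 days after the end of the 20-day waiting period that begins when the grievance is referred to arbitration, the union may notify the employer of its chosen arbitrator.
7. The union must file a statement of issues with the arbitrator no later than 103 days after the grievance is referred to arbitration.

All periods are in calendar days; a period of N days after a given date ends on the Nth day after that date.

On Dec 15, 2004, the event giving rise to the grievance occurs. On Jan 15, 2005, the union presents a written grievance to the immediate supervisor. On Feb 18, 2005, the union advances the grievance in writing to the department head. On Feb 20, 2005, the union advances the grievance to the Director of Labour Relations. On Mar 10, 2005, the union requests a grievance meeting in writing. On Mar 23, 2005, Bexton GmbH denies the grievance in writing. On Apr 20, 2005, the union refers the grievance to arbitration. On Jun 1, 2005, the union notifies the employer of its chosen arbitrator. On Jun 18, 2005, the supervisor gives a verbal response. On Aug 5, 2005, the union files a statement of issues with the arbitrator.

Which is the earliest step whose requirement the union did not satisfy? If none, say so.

Step 7

Step 1 — 15 and 32 days from Dec 15, 2004 (when the grieved event occurs) are Dec 30, 2004 and Jan 16, 2005 respectively; Jan 15, 2005 falls inside that range.
Step 2 — 20 and 44 days from Jan 22, 2005 (end of the 7-day objection period, which began when the written grievance is presented to the supervisor on Jan 15, 2005) are Feb 11, 2005 and Mar 7, 2005 respectively; done Feb 18, 2005 — within the window.
Step 3 — counting 34 days from Feb 18, 2005 (when the grievance is advanced to the department head) gives a deadline of Mar 24, 2005; completed Feb 20, 2005, before the deadline.
Step 4 — 15 and 29 days from Feb 20, 2005 (when the grievance is advanced to the Director) are Mar 7, 2005 and Mar 21, 2005 respectively; done Mar 10, 2005, which is between those dates.
Step 5 — must wait 38 days from Mar 10, 2005 (when a grievance meeting is requested), so not before Apr 17, 2005; Apr 20, 2005 is on or after that date.
Step 6 — must wait 21 days from May 10, 2005 (end of the 20-day waiting period, which began when the grievance is referred to arbitration on Apr 20, 2005), so not before May 31, 2005; Jun 1, 2005 is on or after that date.
Step 7 — counting 103 days from Apr 20, 2005 (when the grievance is referred to arbitration) gives a deadline of Aug 1, 2005; not done until Aug 5, 2005, 4 days after the deadline.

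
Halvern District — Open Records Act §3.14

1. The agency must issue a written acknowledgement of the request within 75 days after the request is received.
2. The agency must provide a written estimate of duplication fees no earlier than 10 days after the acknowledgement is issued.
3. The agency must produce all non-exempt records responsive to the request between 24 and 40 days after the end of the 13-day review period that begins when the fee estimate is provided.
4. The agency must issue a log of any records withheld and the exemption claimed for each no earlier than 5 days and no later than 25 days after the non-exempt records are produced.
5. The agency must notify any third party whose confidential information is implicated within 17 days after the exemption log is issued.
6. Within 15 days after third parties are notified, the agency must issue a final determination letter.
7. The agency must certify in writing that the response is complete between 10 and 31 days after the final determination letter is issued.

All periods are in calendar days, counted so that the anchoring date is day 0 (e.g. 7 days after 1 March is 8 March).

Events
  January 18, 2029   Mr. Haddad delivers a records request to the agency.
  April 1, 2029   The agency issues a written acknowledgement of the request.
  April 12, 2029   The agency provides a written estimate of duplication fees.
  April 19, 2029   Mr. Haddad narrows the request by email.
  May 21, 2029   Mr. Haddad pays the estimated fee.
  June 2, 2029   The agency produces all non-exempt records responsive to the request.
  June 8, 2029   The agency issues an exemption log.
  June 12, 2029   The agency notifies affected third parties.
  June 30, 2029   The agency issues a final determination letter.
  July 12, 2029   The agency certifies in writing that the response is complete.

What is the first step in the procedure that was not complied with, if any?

Step 1 — counting 75 days from January 18, 2029 (when the request is received) gives a deadline of April 3, 2029; done April 1, 2029 — timely.
Step 2 — must wait 10 days from April 1, 2029 (when the acknowledgement is issued), so not before April 11, 2029; done April 12, 2029, after the minimum wait.
Step 3 — 24 and 40 days from April 25, 2029 (end of the 13-day review period, which began when the fee estimate is provided on April 12, 2029) are May 19, 2029 and June 4, 2029 respectively; June 2, 2029 falls inside that range.
Step 4 — 5 and 25 days from June 2, 2029 (when the non-exempt records are produced) are June 7, 2029 and June 27, 2029 respectively; done June 8, 2029, which is between those dates.
Step 5 — counting 17 days from June 8, 2029 (when the exemption log is issued) gives a deadline of June 25, 2029; completed June 12, 2029, before the deadline.
Step 6 — counting 15 days from June 12, 2029 (when third parties are notified) gives a deadline of June 27, 2029; not done until June 30, 2029, 3 days after the deadline.

Step 6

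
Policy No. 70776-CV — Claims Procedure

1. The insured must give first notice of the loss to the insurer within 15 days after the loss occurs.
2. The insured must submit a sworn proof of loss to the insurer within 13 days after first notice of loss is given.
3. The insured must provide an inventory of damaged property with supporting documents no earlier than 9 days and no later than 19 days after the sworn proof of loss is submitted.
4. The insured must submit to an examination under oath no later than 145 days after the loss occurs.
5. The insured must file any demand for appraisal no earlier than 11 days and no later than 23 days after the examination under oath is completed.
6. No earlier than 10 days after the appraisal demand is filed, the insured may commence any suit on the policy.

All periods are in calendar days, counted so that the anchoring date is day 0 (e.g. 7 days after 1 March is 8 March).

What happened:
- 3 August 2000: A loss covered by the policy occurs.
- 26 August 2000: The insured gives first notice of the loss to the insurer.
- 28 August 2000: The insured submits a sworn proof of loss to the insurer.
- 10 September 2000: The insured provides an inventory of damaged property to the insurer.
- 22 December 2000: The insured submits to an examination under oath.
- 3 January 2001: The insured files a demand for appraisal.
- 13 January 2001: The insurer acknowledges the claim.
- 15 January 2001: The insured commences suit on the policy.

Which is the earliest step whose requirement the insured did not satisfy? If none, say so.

Step 1

Step 1: 15 days after 3 August 2000 (when the loss occurs) is 18 August 2000; 26 August 2000 misses that deadline by 8 days.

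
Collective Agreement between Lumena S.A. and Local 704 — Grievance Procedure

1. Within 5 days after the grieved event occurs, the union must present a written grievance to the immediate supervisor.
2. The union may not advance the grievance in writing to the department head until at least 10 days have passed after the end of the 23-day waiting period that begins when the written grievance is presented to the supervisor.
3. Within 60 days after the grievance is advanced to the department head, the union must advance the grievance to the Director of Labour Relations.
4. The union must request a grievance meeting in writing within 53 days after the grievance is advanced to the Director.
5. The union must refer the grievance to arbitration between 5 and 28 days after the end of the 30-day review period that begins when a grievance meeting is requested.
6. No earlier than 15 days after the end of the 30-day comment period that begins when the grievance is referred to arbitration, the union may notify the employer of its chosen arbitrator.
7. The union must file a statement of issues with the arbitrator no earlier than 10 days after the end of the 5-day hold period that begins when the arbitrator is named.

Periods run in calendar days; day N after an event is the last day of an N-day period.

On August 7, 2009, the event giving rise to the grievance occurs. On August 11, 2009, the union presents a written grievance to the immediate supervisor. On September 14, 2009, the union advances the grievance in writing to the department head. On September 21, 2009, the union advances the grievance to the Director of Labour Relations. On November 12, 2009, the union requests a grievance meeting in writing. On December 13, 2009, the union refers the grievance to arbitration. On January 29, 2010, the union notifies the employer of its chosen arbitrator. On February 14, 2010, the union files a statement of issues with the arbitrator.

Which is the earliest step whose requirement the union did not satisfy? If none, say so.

Step 5

Step 1: 5 days after August 7, 2009 (when the grieved event occurs) is August 12, 2009; completed August 11, 2009, before the deadline.
Step 2: the earliest permitted date is 10 days after September 3, 2009 (end of the 23-day waiting period, which began when the written grievance is presented to the supervisor on August 11, 2009), i.e. September 13, 2009; done September 14, 2009 — permitted.
Step 3: 60 days after September 14, 2009 (when the grievance is advanced to the department head) is November 13, 2009; completed September 21, 2009, before the deadline.
Step 4: 53 days after September 21, 2009 (when the grievance is advanced to the Director) is November 13, 2009; done November 12, 2009 — timely.
Step 5: the window is 5–28 days after December 12, 2009 (end of the 30-day review period, which began when a grievance meeting is requested on November 12, 2009), so December 17, 2009 through January 9, 2010; done December 13, 2009 — 4 days before the window opened.
The procedure was therefore not followed at step 5.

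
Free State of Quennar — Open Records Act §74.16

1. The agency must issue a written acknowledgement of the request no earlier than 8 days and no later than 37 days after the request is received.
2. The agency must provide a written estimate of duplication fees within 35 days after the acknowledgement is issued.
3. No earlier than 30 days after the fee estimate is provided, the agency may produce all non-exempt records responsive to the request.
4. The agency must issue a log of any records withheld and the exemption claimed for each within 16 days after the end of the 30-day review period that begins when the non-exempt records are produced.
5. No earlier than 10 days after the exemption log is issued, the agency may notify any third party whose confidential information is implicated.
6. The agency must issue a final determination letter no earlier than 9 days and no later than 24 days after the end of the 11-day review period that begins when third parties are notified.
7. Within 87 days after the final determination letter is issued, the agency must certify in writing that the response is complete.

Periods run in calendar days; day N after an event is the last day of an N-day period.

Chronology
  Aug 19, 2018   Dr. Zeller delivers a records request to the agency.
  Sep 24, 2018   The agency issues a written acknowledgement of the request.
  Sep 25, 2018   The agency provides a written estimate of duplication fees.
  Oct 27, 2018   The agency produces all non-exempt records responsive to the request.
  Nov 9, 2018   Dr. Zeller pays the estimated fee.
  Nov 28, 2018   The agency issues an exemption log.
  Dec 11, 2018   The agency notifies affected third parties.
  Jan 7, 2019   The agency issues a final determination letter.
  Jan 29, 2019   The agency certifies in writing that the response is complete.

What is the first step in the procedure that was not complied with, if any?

None — every step was satisfied

(1) the permitted window runs from Aug 19, 2018 + 8 = Aug 27, 2018 to Aug 19, 2018 + 37 = Sep 25, 2018; done Sep 24, 2018 — within the window.
(2) due by Sep 24, 2018 + 35 days = Oct 29, 2018; done Sep 25, 2018 — timely.
(3) permitted from Sep 25, 2018 + 30 days = Oct 25, 2018 onward; done Oct 27, 2018 — permitted.
(4) due by Nov 26, 2018 + 16 days = Dec 12, 2018; done Nov 28, 2018 — timely.
(5) permitted from Nov 28, 2018 + 10 days = Dec 8, 2018 onward; done Dec 11, 2018 — permitted.
(6) the permitted window runs from Dec 22, 2018 + 9 = Dec 31, 2018 to Dec 22, 2018 + 24 = Jan 15, 2019; done Jan 7, 2019, which is between those dates.
(7) due by Jan 7, 2019 + 87 days = Apr 4, 2019; completed Jan 29, 2019, before the deadline.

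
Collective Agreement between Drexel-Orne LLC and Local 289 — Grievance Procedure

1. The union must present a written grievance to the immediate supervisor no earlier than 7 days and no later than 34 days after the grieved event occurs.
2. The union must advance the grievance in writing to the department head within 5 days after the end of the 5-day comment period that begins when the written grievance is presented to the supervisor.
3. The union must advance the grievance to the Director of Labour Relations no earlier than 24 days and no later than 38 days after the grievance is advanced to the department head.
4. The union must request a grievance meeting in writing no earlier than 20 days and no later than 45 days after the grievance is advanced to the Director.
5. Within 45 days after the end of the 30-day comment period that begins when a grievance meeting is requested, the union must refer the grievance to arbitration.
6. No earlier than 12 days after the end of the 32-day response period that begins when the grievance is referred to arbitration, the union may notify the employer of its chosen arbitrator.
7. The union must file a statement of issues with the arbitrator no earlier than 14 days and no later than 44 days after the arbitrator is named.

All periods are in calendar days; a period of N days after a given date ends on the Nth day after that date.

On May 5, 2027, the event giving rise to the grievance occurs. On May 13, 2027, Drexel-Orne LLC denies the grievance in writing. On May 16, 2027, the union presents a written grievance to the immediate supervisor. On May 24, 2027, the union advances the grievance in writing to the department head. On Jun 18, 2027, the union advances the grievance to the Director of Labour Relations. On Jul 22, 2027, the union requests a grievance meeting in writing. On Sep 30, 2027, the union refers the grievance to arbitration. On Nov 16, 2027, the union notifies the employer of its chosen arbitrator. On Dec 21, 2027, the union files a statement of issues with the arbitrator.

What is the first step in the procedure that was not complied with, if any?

None — every step was satisfied

Step 1: the window is 7–34 days after May 5, 2027 (when the grieved event occurs), so May 12, 2027 through Jun 8, 2027; May 16, 2027 falls inside that range.
Step 2: 5 days after May 21, 2027 (end of the 5-day comment period, which began when the written grievance is presented to the supervisor on May 16, 2027) is May 26, 2027; done May 24, 2027 — timely.
Step 3: the window is 24–38 days after May 24, 2027 (when the grievance is advanced to the department head), so Jun 17, 2027 through Jul 1, 2027; done Jun 18, 2027, which is between those dates.
Step 4: the window is 20–45 days after Jun 18, 2027 (when the grievance is advanced to the Director), so Jul 8, 2027 through Aug 2, 2027; done Jul 22, 2027 — within the window.
Step 5: 45 days after Aug 21, 2027 (end of the 30-day comment period, which began when a grievance meeting is requested on Jul 22, 2027) is Oct 5, 2027; Sep 30, 2027 is within that limit.
Step 6: the earliest permitted date is 12 days after Nov 1, 2027 (end of the 32-day response period, which began when the grievance is referred to arbitration on Sep 30, 2027), i.e. Nov 13, 2027; done Nov 16, 2027 — permitted.
Step 7: the window is 14–44 days after Nov 16, 2027 (when the arbitrator is named), so Nov 30, 2027 through Dec 30, 2027; done Dec 21, 2027, which is between those dates.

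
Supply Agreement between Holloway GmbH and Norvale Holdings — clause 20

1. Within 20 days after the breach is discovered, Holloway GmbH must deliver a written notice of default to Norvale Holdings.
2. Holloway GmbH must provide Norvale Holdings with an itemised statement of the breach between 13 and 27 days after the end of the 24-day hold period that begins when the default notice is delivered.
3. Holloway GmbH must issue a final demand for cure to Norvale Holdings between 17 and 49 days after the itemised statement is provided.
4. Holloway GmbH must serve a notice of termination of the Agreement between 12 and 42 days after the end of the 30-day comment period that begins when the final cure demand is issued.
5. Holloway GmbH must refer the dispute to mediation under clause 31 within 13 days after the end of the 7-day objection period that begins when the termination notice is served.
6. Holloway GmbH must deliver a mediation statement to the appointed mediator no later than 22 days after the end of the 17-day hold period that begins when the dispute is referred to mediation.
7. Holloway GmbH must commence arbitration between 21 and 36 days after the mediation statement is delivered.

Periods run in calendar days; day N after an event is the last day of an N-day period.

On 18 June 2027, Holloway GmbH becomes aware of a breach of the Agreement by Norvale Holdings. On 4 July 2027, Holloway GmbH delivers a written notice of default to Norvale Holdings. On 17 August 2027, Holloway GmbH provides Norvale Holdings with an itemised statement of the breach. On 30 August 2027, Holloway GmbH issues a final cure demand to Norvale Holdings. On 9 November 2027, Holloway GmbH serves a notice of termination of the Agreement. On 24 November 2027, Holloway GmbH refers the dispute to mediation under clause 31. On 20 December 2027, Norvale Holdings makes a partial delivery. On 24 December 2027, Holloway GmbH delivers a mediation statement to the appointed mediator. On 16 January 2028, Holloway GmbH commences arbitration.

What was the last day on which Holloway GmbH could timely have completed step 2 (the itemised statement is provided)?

The default notice is delivered on 4 July 2027; the 24-day hold period therefore ends 28 July 2027, and step 2 runs from that date. The window is 13–27 days after 28 July 2027; it closes on 24 August 2027.

24 August 2027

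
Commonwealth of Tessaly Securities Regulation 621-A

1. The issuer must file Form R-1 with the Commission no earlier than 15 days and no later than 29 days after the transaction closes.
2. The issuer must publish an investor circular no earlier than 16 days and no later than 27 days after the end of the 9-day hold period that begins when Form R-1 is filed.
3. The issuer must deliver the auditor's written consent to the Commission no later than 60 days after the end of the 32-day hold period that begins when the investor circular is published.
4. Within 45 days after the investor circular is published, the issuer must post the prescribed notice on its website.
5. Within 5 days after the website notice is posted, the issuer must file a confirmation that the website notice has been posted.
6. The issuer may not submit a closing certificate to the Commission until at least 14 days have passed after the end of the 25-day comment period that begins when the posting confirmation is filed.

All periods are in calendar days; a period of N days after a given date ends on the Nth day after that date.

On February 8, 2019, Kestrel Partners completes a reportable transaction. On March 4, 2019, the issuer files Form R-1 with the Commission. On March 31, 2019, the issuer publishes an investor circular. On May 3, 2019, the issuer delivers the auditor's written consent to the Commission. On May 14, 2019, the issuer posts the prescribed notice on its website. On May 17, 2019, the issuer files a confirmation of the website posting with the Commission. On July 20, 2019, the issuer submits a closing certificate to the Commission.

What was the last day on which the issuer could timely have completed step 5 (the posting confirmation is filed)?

May 19, 2019

Step 5 runs from May 14, 2019, when the website notice is posted. 5 days after May 14, 2019 is May 19, 2019.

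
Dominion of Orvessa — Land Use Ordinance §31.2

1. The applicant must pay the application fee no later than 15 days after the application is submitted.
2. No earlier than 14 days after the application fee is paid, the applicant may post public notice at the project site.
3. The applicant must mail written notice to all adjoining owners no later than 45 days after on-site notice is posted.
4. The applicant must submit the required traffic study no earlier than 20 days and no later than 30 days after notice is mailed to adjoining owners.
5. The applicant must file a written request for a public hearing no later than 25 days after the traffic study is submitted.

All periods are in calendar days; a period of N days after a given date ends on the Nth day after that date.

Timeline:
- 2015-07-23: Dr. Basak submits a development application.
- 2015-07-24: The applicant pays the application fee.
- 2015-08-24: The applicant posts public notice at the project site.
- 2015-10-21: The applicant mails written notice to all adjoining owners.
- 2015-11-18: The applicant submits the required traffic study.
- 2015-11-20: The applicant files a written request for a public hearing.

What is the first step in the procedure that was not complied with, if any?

Step 3

Step 1: 15 days after 2015-07-23 (when the application is submitted) is 2015-08-07; done 2015-07-24 — timely.
Step 2: the earliest permitted date is 14 days after 2015-07-24 (when the application fee is paid), i.e. 2015-08-07; 2015-08-24 is on or after that date.
Step 3: 45 days after 2015-08-24 (when on-site notice is posted) is 2015-10-08; not done until 2015-10-21, 13 days after the deadline.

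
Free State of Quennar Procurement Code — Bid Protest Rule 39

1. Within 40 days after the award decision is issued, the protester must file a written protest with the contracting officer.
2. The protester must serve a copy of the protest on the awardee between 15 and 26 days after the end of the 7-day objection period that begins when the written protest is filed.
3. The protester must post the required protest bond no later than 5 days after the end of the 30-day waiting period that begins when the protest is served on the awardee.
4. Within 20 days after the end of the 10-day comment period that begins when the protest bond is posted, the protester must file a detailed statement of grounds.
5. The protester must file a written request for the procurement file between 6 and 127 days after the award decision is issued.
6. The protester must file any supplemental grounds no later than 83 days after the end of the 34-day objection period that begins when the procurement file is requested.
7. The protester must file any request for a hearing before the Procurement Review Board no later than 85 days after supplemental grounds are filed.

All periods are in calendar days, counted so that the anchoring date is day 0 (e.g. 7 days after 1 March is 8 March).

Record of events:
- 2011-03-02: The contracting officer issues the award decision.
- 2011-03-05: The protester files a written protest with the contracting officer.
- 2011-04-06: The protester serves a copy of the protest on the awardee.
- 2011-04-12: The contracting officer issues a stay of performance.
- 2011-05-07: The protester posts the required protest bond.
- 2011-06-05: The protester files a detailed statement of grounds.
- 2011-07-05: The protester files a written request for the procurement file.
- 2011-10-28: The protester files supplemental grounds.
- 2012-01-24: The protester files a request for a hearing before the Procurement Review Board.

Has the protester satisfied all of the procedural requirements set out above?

No

Step 1: 40 days after 2011-03-02 (when the award decision is issued) is 2011-04-11; completed 2011-03-05, before the deadline.
Step 2: the window is 15–26 days after 2011-03-12 (end of the 7-day objection period, which began when the written protest is filed on 2011-03-05), so 2011-03-27 through 2011-04-07; done 2011-04-06 — within the window.
Step 3: 5 days after 2011-05-06 (end of the 30-day waiting period, which began when the protest is served on the awardee on 2011-04-06) is 2011-05-11; done 2011-05-07 — timely.
Step 4: 20 days after 2011-05-17 (end of the 10-day comment period, which began when the protest bond is posted on 2011-05-07) is 2011-06-06; done 2011-06-05 — timely.
Step 5: the window is 6–127 days after 2011-03-02 (when the award decision is issued), so 2011-03-08 through 2011-07-07; done 2011-07-05 — within the window.
Step 6: 83 days after 2011-08-08 (end of the 34-day objection period, which began when the procurement file is requested on 2011-07-05) is 2011-10-30; completed 2011-10-28, before the deadline.
Step 7: 85 days after 2011-10-28 (when supplemental grounds are filed) is 2012-01-21; done 2012-01-24 — 3 days late.
That is the first point of non-compliance.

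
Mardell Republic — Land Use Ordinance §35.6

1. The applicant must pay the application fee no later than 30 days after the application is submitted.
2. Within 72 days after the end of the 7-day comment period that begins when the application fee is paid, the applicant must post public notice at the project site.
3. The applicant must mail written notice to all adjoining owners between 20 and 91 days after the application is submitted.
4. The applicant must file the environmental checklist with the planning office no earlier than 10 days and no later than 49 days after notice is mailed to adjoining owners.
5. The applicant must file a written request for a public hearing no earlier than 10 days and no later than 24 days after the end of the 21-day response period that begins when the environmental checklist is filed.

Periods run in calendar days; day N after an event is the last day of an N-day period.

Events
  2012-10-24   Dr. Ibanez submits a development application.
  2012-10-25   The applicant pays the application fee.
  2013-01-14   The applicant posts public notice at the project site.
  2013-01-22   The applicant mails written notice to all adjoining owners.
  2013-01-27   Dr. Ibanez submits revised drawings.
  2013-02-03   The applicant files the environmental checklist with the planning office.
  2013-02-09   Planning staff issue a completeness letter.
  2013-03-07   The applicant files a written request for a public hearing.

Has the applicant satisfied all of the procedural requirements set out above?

No

Step 1 — counting 30 days from 2012-10-24 (when the application is submitted) gives a deadline of 2012-11-23; completed 2012-10-25, before the deadline.
Step 2 — counting 72 days from 2012-11-01 (end of the 7-day comment period, which began when the application fee is paid on 2012-10-25) gives a deadline of 2013-01-12; not done until 2013-01-14, 2 days after the deadline.
That is the first point of non-compliance.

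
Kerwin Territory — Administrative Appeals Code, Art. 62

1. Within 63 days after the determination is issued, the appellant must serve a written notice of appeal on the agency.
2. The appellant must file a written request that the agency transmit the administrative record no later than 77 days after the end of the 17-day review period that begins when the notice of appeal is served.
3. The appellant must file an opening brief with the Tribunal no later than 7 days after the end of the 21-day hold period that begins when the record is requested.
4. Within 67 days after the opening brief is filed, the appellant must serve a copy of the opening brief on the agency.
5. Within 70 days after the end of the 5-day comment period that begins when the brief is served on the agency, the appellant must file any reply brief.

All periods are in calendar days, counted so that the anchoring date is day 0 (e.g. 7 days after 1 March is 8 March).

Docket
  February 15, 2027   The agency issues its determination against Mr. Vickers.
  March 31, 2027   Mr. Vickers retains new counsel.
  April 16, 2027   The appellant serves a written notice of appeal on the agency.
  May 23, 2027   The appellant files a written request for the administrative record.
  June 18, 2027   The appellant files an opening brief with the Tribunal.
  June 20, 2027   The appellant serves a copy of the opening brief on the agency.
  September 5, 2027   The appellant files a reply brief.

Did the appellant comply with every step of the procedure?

Step 1: 63 days after February 15, 2027 (when the determination is issued) is April 19, 2027; April 16, 2027 is within that limit.
Step 2: 77 days after May 3, 2027 (end of the 17-day review period, which began when the notice of appeal is served on April 16, 2027) is July 19, 2027; done May 23, 2027 — timely.
Step 3: 7 days after June 13, 2027 (end of the 21-day hold period, which began when the record is requested on May 23, 2027) is June 20, 2027; done June 18, 2027 — timely.
Step 4: 67 days after June 18, 2027 (when the opening brief is filed) is August 24, 2027; done June 20, 2027 — timely.
Step 5: 70 days after June 25, 2027 (end of the 5-day comment period, which began when the brief is served on the agency on June 20, 2027) is September 3, 2027; done September 5, 2027 — 2 days late.
The procedure was therefore not followed at step 5.

No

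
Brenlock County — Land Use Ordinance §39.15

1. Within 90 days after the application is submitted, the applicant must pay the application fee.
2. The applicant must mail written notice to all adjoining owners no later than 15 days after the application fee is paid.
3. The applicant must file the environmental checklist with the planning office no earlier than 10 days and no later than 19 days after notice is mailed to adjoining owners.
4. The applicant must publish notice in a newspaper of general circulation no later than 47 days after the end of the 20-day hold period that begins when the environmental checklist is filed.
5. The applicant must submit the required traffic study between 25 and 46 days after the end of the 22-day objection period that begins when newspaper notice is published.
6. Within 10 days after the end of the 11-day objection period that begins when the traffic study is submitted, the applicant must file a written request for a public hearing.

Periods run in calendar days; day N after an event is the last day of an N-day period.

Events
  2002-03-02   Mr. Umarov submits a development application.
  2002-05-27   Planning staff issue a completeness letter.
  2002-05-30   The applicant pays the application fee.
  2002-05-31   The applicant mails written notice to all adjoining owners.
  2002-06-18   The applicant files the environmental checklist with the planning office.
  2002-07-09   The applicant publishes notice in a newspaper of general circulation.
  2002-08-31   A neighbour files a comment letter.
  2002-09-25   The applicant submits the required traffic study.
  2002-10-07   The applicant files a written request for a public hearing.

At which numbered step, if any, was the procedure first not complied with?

(1) due by 2002-03-02 + 90 days = 2002-05-31; done 2002-05-30 — timely.
(2) due by 2002-05-30 + 15 days = 2002-06-14; completed 2002-05-31, before the deadline.
(3) the permitted window runs from 2002-05-31 + 10 = 2002-06-10 to 2002-05-31 + 19 = 2002-06-19; 2002-06-18 falls inside that range.
(4) due by 2002-07-08 + 47 days = 2002-08-24; 2002-07-09 is within that limit.
(5) the permitted window runs from 2002-07-31 + 25 = 2002-08-25 to 2002-07-31 + 46 = 2002-09-15; done 2002-09-25 — 10 days after the window closed.

Step 5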